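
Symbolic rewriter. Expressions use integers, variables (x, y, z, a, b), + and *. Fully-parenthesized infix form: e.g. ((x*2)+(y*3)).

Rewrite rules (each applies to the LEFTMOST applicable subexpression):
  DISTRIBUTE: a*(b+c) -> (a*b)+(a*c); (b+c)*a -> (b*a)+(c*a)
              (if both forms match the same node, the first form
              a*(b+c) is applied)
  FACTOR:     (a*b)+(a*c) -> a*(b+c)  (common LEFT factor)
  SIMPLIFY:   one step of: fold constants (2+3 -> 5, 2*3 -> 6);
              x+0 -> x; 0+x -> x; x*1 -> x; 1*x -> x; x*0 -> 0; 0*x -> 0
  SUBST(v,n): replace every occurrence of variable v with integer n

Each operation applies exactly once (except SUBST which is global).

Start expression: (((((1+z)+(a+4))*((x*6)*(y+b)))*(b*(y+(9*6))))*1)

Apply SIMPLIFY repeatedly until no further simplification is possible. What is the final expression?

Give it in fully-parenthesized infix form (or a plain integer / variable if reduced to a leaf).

Answer: ((((1+z)+(a+4))*((x*6)*(y+b)))*(b*(y+54)))

Derivation:
Start: (((((1+z)+(a+4))*((x*6)*(y+b)))*(b*(y+(9*6))))*1)
Step 1: at root: (((((1+z)+(a+4))*((x*6)*(y+b)))*(b*(y+(9*6))))*1) -> ((((1+z)+(a+4))*((x*6)*(y+b)))*(b*(y+(9*6)))); overall: (((((1+z)+(a+4))*((x*6)*(y+b)))*(b*(y+(9*6))))*1) -> ((((1+z)+(a+4))*((x*6)*(y+b)))*(b*(y+(9*6))))
Step 2: at RRR: (9*6) -> 54; overall: ((((1+z)+(a+4))*((x*6)*(y+b)))*(b*(y+(9*6)))) -> ((((1+z)+(a+4))*((x*6)*(y+b)))*(b*(y+54)))
Fixed point: ((((1+z)+(a+4))*((x*6)*(y+b)))*(b*(y+54)))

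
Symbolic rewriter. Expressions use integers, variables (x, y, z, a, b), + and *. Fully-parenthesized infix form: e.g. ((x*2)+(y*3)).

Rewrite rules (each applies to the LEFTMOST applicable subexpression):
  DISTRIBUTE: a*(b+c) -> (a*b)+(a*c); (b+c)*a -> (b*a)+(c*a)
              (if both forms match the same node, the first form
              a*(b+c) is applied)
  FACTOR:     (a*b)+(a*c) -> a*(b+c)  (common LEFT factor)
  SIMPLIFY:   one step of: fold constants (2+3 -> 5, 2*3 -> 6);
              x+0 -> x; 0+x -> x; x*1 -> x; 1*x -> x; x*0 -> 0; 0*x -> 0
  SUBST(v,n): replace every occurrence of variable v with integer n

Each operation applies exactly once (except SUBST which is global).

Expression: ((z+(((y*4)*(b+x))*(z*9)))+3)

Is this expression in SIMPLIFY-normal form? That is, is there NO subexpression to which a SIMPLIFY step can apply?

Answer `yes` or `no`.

Expression: ((z+(((y*4)*(b+x))*(z*9)))+3)
Scanning for simplifiable subexpressions (pre-order)...
  at root: ((z+(((y*4)*(b+x))*(z*9)))+3) (not simplifiable)
  at L: (z+(((y*4)*(b+x))*(z*9))) (not simplifiable)
  at LR: (((y*4)*(b+x))*(z*9)) (not simplifiable)
  at LRL: ((y*4)*(b+x)) (not simplifiable)
  at LRLL: (y*4) (not simplifiable)
  at LRLR: (b+x) (not simplifiable)
  at LRR: (z*9) (not simplifiable)
Result: no simplifiable subexpression found -> normal form.

Answer: yes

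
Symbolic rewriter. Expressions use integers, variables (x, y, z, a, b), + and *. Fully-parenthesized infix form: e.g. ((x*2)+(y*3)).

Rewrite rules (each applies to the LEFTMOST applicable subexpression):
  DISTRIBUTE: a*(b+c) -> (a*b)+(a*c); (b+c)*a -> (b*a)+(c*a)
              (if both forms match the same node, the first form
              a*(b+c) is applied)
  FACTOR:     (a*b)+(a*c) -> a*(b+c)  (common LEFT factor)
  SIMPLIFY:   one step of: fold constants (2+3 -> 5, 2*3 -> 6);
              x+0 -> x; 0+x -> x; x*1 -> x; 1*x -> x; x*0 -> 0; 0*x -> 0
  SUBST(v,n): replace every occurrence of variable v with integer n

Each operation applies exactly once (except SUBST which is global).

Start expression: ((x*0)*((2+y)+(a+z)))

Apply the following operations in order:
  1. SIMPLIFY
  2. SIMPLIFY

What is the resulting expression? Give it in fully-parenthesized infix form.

Start: ((x*0)*((2+y)+(a+z)))
Apply SIMPLIFY at L (target: (x*0)): ((x*0)*((2+y)+(a+z))) -> (0*((2+y)+(a+z)))
Apply SIMPLIFY at root (target: (0*((2+y)+(a+z)))): (0*((2+y)+(a+z))) -> 0

Answer: 0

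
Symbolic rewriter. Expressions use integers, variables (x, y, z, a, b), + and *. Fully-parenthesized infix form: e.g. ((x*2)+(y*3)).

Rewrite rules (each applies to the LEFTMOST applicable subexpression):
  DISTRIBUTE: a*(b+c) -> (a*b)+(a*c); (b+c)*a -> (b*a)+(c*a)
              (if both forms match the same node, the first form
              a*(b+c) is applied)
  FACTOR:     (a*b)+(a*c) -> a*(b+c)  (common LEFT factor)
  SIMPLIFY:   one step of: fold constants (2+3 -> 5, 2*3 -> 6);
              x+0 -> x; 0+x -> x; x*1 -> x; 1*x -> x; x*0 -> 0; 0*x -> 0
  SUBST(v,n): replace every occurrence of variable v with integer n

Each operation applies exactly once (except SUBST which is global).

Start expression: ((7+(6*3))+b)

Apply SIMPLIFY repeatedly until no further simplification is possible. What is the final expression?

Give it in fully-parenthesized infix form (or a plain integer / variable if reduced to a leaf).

Answer: (25+b)

Derivation:
Start: ((7+(6*3))+b)
Step 1: at LR: (6*3) -> 18; overall: ((7+(6*3))+b) -> ((7+18)+b)
Step 2: at L: (7+18) -> 25; overall: ((7+18)+b) -> (25+b)
Fixed point: (25+b)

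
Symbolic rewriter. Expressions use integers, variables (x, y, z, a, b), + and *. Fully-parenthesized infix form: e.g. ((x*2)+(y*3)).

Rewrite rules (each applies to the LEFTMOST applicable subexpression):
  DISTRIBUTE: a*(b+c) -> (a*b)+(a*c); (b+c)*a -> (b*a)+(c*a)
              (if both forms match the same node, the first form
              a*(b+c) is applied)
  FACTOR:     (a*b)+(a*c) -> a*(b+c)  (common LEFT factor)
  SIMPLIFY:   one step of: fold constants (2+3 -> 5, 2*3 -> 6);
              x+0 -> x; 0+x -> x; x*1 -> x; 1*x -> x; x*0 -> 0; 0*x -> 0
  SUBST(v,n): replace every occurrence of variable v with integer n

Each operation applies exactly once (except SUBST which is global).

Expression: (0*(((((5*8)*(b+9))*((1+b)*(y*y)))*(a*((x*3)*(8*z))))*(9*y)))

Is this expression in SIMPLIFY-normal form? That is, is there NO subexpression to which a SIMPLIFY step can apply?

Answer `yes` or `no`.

Expression: (0*(((((5*8)*(b+9))*((1+b)*(y*y)))*(a*((x*3)*(8*z))))*(9*y)))
Scanning for simplifiable subexpressions (pre-order)...
  at root: (0*(((((5*8)*(b+9))*((1+b)*(y*y)))*(a*((x*3)*(8*z))))*(9*y))) (SIMPLIFIABLE)
  at R: (((((5*8)*(b+9))*((1+b)*(y*y)))*(a*((x*3)*(8*z))))*(9*y)) (not simplifiable)
  at RL: ((((5*8)*(b+9))*((1+b)*(y*y)))*(a*((x*3)*(8*z)))) (not simplifiable)
  at RLL: (((5*8)*(b+9))*((1+b)*(y*y))) (not simplifiable)
  at RLLL: ((5*8)*(b+9)) (not simplifiable)
  at RLLLL: (5*8) (SIMPLIFIABLE)
  at RLLLR: (b+9) (not simplifiable)
  at RLLR: ((1+b)*(y*y)) (not simplifiable)
  at RLLRL: (1+b) (not simplifiable)
  at RLLRR: (y*y) (not simplifiable)
  at RLR: (a*((x*3)*(8*z))) (not simplifiable)
  at RLRR: ((x*3)*(8*z)) (not simplifiable)
  at RLRRL: (x*3) (not simplifiable)
  at RLRRR: (8*z) (not simplifiable)
  at RR: (9*y) (not simplifiable)
Found simplifiable subexpr at path root: (0*(((((5*8)*(b+9))*((1+b)*(y*y)))*(a*((x*3)*(8*z))))*(9*y)))
One SIMPLIFY step would give: 0
-> NOT in normal form.

Answer: no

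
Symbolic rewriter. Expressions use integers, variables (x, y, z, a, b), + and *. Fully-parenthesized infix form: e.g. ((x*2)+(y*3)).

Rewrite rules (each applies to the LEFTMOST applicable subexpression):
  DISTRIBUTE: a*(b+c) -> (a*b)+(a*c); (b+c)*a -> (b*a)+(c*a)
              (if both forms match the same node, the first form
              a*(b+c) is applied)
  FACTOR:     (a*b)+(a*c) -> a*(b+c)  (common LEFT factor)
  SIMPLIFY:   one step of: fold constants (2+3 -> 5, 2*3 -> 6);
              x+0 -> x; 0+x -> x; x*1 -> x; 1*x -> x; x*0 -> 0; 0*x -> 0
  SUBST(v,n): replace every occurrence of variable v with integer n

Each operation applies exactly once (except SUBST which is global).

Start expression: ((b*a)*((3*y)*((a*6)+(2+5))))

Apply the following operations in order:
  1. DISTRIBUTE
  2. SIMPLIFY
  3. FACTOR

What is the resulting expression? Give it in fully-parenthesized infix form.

Answer: ((b*a)*((3*y)*((a*6)+7)))

Derivation:
Start: ((b*a)*((3*y)*((a*6)+(2+5))))
Apply DISTRIBUTE at R (target: ((3*y)*((a*6)+(2+5)))): ((b*a)*((3*y)*((a*6)+(2+5)))) -> ((b*a)*(((3*y)*(a*6))+((3*y)*(2+5))))
Apply SIMPLIFY at RRR (target: (2+5)): ((b*a)*(((3*y)*(a*6))+((3*y)*(2+5)))) -> ((b*a)*(((3*y)*(a*6))+((3*y)*7)))
Apply FACTOR at R (target: (((3*y)*(a*6))+((3*y)*7))): ((b*a)*(((3*y)*(a*6))+((3*y)*7))) -> ((b*a)*((3*y)*((a*6)+7)))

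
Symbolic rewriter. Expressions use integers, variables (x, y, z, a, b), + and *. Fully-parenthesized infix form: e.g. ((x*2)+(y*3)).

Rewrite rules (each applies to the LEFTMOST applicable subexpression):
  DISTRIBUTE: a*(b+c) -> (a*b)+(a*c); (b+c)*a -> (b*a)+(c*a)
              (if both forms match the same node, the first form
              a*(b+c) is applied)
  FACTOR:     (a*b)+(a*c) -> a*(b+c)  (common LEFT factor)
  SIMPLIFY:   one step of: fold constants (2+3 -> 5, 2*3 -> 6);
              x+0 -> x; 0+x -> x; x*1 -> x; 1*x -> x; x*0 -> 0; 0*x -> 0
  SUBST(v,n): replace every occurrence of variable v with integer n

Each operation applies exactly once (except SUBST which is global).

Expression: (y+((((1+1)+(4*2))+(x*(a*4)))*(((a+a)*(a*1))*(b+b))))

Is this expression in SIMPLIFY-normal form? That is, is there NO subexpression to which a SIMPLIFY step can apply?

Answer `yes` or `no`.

Expression: (y+((((1+1)+(4*2))+(x*(a*4)))*(((a+a)*(a*1))*(b+b))))
Scanning for simplifiable subexpressions (pre-order)...
  at root: (y+((((1+1)+(4*2))+(x*(a*4)))*(((a+a)*(a*1))*(b+b)))) (not simplifiable)
  at R: ((((1+1)+(4*2))+(x*(a*4)))*(((a+a)*(a*1))*(b+b))) (not simplifiable)
  at RL: (((1+1)+(4*2))+(x*(a*4))) (not simplifiable)
  at RLL: ((1+1)+(4*2)) (not simplifiable)
  at RLLL: (1+1) (SIMPLIFIABLE)
  at RLLR: (4*2) (SIMPLIFIABLE)
  at RLR: (x*(a*4)) (not simplifiable)
  at RLRR: (a*4) (not simplifiable)
  at RR: (((a+a)*(a*1))*(b+b)) (not simplifiable)
  at RRL: ((a+a)*(a*1)) (not simplifiable)
  at RRLL: (a+a) (not simplifiable)
  at RRLR: (a*1) (SIMPLIFIABLE)
  at RRR: (b+b) (not simplifiable)
Found simplifiable subexpr at path RLLL: (1+1)
One SIMPLIFY step would give: (y+(((2+(4*2))+(x*(a*4)))*(((a+a)*(a*1))*(b+b))))
-> NOT in normal form.

Answer: no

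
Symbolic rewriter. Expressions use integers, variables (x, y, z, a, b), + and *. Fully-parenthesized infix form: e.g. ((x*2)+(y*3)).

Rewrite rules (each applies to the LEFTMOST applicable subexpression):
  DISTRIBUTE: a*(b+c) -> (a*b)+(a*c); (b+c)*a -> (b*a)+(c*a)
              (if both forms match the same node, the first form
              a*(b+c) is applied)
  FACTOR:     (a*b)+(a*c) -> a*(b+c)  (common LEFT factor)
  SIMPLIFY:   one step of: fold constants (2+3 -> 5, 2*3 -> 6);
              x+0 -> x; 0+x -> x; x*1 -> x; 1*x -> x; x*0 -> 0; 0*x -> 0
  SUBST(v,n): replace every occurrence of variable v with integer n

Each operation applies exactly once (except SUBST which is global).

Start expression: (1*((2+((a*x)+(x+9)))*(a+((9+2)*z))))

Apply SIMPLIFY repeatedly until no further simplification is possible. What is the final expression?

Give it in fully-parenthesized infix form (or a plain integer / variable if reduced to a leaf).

Answer: ((2+((a*x)+(x+9)))*(a+(11*z)))

Derivation:
Start: (1*((2+((a*x)+(x+9)))*(a+((9+2)*z))))
Step 1: at root: (1*((2+((a*x)+(x+9)))*(a+((9+2)*z)))) -> ((2+((a*x)+(x+9)))*(a+((9+2)*z))); overall: (1*((2+((a*x)+(x+9)))*(a+((9+2)*z)))) -> ((2+((a*x)+(x+9)))*(a+((9+2)*z)))
Step 2: at RRL: (9+2) -> 11; overall: ((2+((a*x)+(x+9)))*(a+((9+2)*z))) -> ((2+((a*x)+(x+9)))*(a+(11*z)))
Fixed point: ((2+((a*x)+(x+9)))*(a+(11*z)))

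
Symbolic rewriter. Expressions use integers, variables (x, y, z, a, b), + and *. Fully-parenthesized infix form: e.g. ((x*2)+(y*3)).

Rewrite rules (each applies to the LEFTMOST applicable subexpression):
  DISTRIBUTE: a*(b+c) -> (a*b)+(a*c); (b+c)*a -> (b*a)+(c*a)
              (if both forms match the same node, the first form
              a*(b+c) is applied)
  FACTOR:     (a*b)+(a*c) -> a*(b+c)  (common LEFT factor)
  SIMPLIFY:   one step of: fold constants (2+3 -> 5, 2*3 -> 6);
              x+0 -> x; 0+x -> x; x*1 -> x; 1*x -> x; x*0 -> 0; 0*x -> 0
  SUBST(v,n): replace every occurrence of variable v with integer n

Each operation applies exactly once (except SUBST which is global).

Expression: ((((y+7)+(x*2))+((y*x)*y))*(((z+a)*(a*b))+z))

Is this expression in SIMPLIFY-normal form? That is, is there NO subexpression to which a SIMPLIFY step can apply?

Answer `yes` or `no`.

Expression: ((((y+7)+(x*2))+((y*x)*y))*(((z+a)*(a*b))+z))
Scanning for simplifiable subexpressions (pre-order)...
  at root: ((((y+7)+(x*2))+((y*x)*y))*(((z+a)*(a*b))+z)) (not simplifiable)
  at L: (((y+7)+(x*2))+((y*x)*y)) (not simplifiable)
  at LL: ((y+7)+(x*2)) (not simplifiable)
  at LLL: (y+7) (not simplifiable)
  at LLR: (x*2) (not simplifiable)
  at LR: ((y*x)*y) (not simplifiable)
  at LRL: (y*x) (not simplifiable)
  at R: (((z+a)*(a*b))+z) (not simplifiable)
  at RL: ((z+a)*(a*b)) (not simplifiable)
  at RLL: (z+a) (not simplifiable)
  at RLR: (a*b) (not simplifiable)
Result: no simplifiable subexpression found -> normal form.

Answer: yes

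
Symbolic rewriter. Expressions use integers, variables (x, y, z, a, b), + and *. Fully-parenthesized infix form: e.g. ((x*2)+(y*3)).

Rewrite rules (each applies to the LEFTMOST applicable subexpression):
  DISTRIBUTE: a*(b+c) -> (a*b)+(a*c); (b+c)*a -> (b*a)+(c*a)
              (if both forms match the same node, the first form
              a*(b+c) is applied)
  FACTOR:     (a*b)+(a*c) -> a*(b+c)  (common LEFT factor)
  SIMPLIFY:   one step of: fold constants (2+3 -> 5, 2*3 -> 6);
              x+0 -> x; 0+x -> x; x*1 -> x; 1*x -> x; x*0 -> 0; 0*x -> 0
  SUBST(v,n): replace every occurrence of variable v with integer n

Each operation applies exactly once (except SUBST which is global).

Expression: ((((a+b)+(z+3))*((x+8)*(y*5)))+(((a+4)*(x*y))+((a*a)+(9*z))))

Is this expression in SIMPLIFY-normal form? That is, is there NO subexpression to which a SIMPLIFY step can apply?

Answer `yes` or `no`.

Expression: ((((a+b)+(z+3))*((x+8)*(y*5)))+(((a+4)*(x*y))+((a*a)+(9*z))))
Scanning for simplifiable subexpressions (pre-order)...
  at root: ((((a+b)+(z+3))*((x+8)*(y*5)))+(((a+4)*(x*y))+((a*a)+(9*z)))) (not simplifiable)
  at L: (((a+b)+(z+3))*((x+8)*(y*5))) (not simplifiable)
  at LL: ((a+b)+(z+3)) (not simplifiable)
  at LLL: (a+b) (not simplifiable)
  at LLR: (z+3) (not simplifiable)
  at LR: ((x+8)*(y*5)) (not simplifiable)
  at LRL: (x+8) (not simplifiable)
  at LRR: (y*5) (not simplifiable)
  at R: (((a+4)*(x*y))+((a*a)+(9*z))) (not simplifiable)
  at RL: ((a+4)*(x*y)) (not simplifiable)
  at RLL: (a+4) (not simplifiable)
  at RLR: (x*y) (not simplifiable)
  at RR: ((a*a)+(9*z)) (not simplifiable)
  at RRL: (a*a) (not simplifiable)
  at RRR: (9*z) (not simplifiable)
Result: no simplifiable subexpression found -> normal form.

Answer: yes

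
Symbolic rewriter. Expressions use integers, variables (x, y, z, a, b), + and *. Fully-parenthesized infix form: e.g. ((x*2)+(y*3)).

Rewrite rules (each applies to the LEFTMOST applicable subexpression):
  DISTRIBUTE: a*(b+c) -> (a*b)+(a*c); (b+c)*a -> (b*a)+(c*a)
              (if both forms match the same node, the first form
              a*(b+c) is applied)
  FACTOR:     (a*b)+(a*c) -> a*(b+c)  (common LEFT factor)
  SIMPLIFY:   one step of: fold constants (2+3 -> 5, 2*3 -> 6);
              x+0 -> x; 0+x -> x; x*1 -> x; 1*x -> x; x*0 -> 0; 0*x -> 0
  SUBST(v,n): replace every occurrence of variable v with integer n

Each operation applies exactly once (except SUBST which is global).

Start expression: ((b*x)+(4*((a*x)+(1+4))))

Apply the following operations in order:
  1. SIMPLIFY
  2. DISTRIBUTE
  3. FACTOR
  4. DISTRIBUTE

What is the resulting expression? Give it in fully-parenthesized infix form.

Answer: ((b*x)+((4*(a*x))+(4*5)))

Derivation:
Start: ((b*x)+(4*((a*x)+(1+4))))
Apply SIMPLIFY at RRR (target: (1+4)): ((b*x)+(4*((a*x)+(1+4)))) -> ((b*x)+(4*((a*x)+5)))
Apply DISTRIBUTE at R (target: (4*((a*x)+5))): ((b*x)+(4*((a*x)+5))) -> ((b*x)+((4*(a*x))+(4*5)))
Apply FACTOR at R (target: ((4*(a*x))+(4*5))): ((b*x)+((4*(a*x))+(4*5))) -> ((b*x)+(4*((a*x)+5)))
Apply DISTRIBUTE at R (target: (4*((a*x)+5))): ((b*x)+(4*((a*x)+5))) -> ((b*x)+((4*(a*x))+(4*5)))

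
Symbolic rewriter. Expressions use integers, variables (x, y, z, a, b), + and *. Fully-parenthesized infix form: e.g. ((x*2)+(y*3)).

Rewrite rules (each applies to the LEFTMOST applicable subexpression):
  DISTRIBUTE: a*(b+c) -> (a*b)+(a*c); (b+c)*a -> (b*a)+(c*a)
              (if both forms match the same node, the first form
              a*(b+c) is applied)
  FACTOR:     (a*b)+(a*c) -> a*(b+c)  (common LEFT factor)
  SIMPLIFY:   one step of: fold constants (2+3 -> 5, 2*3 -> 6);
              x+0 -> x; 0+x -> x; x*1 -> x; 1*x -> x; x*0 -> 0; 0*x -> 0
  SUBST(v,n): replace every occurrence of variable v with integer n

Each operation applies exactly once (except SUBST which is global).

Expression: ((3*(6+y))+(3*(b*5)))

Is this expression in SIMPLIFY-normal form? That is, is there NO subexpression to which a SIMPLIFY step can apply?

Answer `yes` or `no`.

Answer: yes

Derivation:
Expression: ((3*(6+y))+(3*(b*5)))
Scanning for simplifiable subexpressions (pre-order)...
  at root: ((3*(6+y))+(3*(b*5))) (not simplifiable)
  at L: (3*(6+y)) (not simplifiable)
  at LR: (6+y) (not simplifiable)
  at R: (3*(b*5)) (not simplifiable)
  at RR: (b*5) (not simplifiable)
Result: no simplifiable subexpression found -> normal form.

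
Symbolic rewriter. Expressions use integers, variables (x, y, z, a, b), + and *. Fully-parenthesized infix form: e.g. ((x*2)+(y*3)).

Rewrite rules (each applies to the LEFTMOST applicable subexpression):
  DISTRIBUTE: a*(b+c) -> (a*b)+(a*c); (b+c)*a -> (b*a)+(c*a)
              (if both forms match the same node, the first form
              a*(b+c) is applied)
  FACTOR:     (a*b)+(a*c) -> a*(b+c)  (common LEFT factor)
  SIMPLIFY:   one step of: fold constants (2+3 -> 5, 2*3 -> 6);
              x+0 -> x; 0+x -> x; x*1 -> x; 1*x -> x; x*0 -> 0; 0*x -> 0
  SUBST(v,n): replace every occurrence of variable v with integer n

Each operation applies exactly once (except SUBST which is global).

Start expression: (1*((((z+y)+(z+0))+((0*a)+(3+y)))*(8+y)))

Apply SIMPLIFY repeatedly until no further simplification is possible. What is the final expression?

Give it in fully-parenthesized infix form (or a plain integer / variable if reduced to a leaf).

Start: (1*((((z+y)+(z+0))+((0*a)+(3+y)))*(8+y)))
Step 1: at root: (1*((((z+y)+(z+0))+((0*a)+(3+y)))*(8+y))) -> ((((z+y)+(z+0))+((0*a)+(3+y)))*(8+y)); overall: (1*((((z+y)+(z+0))+((0*a)+(3+y)))*(8+y))) -> ((((z+y)+(z+0))+((0*a)+(3+y)))*(8+y))
Step 2: at LLR: (z+0) -> z; overall: ((((z+y)+(z+0))+((0*a)+(3+y)))*(8+y)) -> ((((z+y)+z)+((0*a)+(3+y)))*(8+y))
Step 3: at LRL: (0*a) -> 0; overall: ((((z+y)+z)+((0*a)+(3+y)))*(8+y)) -> ((((z+y)+z)+(0+(3+y)))*(8+y))
Step 4: at LR: (0+(3+y)) -> (3+y); overall: ((((z+y)+z)+(0+(3+y)))*(8+y)) -> ((((z+y)+z)+(3+y))*(8+y))
Fixed point: ((((z+y)+z)+(3+y))*(8+y))

Answer: ((((z+y)+z)+(3+y))*(8+y))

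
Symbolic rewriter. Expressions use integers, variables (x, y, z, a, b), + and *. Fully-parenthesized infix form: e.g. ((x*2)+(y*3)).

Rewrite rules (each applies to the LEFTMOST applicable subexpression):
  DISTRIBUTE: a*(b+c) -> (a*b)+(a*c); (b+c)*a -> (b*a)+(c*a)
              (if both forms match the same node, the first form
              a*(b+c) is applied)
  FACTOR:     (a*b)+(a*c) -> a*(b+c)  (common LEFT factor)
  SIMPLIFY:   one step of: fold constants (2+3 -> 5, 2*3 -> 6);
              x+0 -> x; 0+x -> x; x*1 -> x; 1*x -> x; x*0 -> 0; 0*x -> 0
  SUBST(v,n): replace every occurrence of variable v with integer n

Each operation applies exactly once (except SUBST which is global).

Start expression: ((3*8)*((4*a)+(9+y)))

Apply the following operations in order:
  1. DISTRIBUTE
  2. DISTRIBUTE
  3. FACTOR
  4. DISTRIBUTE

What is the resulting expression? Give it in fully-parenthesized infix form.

Answer: (((3*8)*(4*a))+(((3*8)*9)+((3*8)*y)))

Derivation:
Start: ((3*8)*((4*a)+(9+y)))
Apply DISTRIBUTE at root (target: ((3*8)*((4*a)+(9+y)))): ((3*8)*((4*a)+(9+y))) -> (((3*8)*(4*a))+((3*8)*(9+y)))
Apply DISTRIBUTE at R (target: ((3*8)*(9+y))): (((3*8)*(4*a))+((3*8)*(9+y))) -> (((3*8)*(4*a))+(((3*8)*9)+((3*8)*y)))
Apply FACTOR at R (target: (((3*8)*9)+((3*8)*y))): (((3*8)*(4*a))+(((3*8)*9)+((3*8)*y))) -> (((3*8)*(4*a))+((3*8)*(9+y)))
Apply DISTRIBUTE at R (target: ((3*8)*(9+y))): (((3*8)*(4*a))+((3*8)*(9+y))) -> (((3*8)*(4*a))+(((3*8)*9)+((3*8)*y)))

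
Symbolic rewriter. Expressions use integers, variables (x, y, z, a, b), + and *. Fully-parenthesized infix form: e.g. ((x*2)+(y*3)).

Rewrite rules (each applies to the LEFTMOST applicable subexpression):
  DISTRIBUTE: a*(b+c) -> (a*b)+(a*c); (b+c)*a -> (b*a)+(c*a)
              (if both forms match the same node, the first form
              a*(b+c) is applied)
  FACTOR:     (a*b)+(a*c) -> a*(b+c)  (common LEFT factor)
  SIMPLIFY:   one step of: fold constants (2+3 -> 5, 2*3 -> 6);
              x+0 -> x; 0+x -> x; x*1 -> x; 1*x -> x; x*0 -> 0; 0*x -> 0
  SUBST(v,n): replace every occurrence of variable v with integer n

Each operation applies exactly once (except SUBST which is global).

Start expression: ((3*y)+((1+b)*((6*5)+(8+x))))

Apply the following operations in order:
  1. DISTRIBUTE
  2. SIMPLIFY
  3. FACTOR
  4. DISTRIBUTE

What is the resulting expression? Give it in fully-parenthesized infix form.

Start: ((3*y)+((1+b)*((6*5)+(8+x))))
Apply DISTRIBUTE at R (target: ((1+b)*((6*5)+(8+x)))): ((3*y)+((1+b)*((6*5)+(8+x)))) -> ((3*y)+(((1+b)*(6*5))+((1+b)*(8+x))))
Apply SIMPLIFY at RLR (target: (6*5)): ((3*y)+(((1+b)*(6*5))+((1+b)*(8+x)))) -> ((3*y)+(((1+b)*30)+((1+b)*(8+x))))
Apply FACTOR at R (target: (((1+b)*30)+((1+b)*(8+x)))): ((3*y)+(((1+b)*30)+((1+b)*(8+x)))) -> ((3*y)+((1+b)*(30+(8+x))))
Apply DISTRIBUTE at R (target: ((1+b)*(30+(8+x)))): ((3*y)+((1+b)*(30+(8+x)))) -> ((3*y)+(((1+b)*30)+((1+b)*(8+x))))

Answer: ((3*y)+(((1+b)*30)+((1+b)*(8+x))))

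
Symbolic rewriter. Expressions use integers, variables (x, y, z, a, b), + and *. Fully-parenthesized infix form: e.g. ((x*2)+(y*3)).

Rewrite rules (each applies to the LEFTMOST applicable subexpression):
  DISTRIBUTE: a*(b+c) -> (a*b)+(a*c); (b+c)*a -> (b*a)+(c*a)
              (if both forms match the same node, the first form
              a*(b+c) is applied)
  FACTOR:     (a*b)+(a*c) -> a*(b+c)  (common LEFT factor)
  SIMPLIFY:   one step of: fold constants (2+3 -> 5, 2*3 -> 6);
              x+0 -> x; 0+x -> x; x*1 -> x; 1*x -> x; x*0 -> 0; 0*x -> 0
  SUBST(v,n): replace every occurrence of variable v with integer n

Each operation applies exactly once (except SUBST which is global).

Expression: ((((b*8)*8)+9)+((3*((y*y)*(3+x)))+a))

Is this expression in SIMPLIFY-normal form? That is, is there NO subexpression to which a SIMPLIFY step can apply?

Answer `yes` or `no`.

Expression: ((((b*8)*8)+9)+((3*((y*y)*(3+x)))+a))
Scanning for simplifiable subexpressions (pre-order)...
  at root: ((((b*8)*8)+9)+((3*((y*y)*(3+x)))+a)) (not simplifiable)
  at L: (((b*8)*8)+9) (not simplifiable)
  at LL: ((b*8)*8) (not simplifiable)
  at LLL: (b*8) (not simplifiable)
  at R: ((3*((y*y)*(3+x)))+a) (not simplifiable)
  at RL: (3*((y*y)*(3+x))) (not simplifiable)
  at RLR: ((y*y)*(3+x)) (not simplifiable)
  at RLRL: (y*y) (not simplifiable)
  at RLRR: (3+x) (not simplifiable)
Result: no simplifiable subexpression found -> normal form.

Answer: yes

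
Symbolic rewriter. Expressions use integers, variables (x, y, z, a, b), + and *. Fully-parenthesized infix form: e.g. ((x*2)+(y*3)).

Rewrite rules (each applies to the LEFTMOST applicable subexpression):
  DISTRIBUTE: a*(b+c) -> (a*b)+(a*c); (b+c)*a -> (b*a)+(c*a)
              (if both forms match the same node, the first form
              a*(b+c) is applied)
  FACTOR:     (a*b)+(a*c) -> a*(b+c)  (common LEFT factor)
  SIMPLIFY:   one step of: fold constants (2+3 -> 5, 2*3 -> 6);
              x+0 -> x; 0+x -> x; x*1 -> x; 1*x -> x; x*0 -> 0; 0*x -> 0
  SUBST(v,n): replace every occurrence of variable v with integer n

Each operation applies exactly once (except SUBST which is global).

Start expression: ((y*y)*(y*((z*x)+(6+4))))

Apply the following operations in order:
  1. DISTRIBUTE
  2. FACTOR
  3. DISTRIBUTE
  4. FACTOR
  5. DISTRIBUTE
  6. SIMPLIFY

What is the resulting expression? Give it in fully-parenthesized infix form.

Start: ((y*y)*(y*((z*x)+(6+4))))
Apply DISTRIBUTE at R (target: (y*((z*x)+(6+4)))): ((y*y)*(y*((z*x)+(6+4)))) -> ((y*y)*((y*(z*x))+(y*(6+4))))
Apply FACTOR at R (target: ((y*(z*x))+(y*(6+4)))): ((y*y)*((y*(z*x))+(y*(6+4)))) -> ((y*y)*(y*((z*x)+(6+4))))
Apply DISTRIBUTE at R (target: (y*((z*x)+(6+4)))): ((y*y)*(y*((z*x)+(6+4)))) -> ((y*y)*((y*(z*x))+(y*(6+4))))
Apply FACTOR at R (target: ((y*(z*x))+(y*(6+4)))): ((y*y)*((y*(z*x))+(y*(6+4)))) -> ((y*y)*(y*((z*x)+(6+4))))
Apply DISTRIBUTE at R (target: (y*((z*x)+(6+4)))): ((y*y)*(y*((z*x)+(6+4)))) -> ((y*y)*((y*(z*x))+(y*(6+4))))
Apply SIMPLIFY at RRR (target: (6+4)): ((y*y)*((y*(z*x))+(y*(6+4)))) -> ((y*y)*((y*(z*x))+(y*10)))

Answer: ((y*y)*((y*(z*x))+(y*10)))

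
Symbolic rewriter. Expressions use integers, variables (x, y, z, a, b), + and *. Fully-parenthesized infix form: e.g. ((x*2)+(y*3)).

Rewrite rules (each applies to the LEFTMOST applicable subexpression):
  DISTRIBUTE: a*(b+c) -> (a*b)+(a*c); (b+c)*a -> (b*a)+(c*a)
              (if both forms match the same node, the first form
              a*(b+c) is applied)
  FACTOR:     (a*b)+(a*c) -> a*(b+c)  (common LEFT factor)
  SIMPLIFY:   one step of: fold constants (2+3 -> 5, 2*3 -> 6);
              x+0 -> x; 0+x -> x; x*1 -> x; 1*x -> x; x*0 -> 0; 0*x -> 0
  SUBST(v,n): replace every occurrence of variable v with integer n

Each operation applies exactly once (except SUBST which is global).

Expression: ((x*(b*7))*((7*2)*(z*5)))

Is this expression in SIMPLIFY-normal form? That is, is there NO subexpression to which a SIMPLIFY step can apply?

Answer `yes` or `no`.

Expression: ((x*(b*7))*((7*2)*(z*5)))
Scanning for simplifiable subexpressions (pre-order)...
  at root: ((x*(b*7))*((7*2)*(z*5))) (not simplifiable)
  at L: (x*(b*7)) (not simplifiable)
  at LR: (b*7) (not simplifiable)
  at R: ((7*2)*(z*5)) (not simplifiable)
  at RL: (7*2) (SIMPLIFIABLE)
  at RR: (z*5) (not simplifiable)
Found simplifiable subexpr at path RL: (7*2)
One SIMPLIFY step would give: ((x*(b*7))*(14*(z*5)))
-> NOT in normal form.

Answer: no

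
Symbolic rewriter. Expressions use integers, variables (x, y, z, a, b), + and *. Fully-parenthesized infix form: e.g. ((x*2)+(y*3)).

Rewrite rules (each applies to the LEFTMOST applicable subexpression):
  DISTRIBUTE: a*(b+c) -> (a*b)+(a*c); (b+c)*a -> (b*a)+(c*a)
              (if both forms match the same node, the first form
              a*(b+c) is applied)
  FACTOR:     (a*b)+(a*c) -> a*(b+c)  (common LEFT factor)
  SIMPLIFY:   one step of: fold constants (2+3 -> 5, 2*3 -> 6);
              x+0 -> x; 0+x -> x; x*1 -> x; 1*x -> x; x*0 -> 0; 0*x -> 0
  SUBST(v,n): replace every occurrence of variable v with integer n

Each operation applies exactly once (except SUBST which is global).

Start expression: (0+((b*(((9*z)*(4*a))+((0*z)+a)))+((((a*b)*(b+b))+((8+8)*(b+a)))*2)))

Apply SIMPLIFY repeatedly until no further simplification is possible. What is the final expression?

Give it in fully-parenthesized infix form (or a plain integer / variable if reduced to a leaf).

Answer: ((b*(((9*z)*(4*a))+a))+((((a*b)*(b+b))+(16*(b+a)))*2))

Derivation:
Start: (0+((b*(((9*z)*(4*a))+((0*z)+a)))+((((a*b)*(b+b))+((8+8)*(b+a)))*2)))
Step 1: at root: (0+((b*(((9*z)*(4*a))+((0*z)+a)))+((((a*b)*(b+b))+((8+8)*(b+a)))*2))) -> ((b*(((9*z)*(4*a))+((0*z)+a)))+((((a*b)*(b+b))+((8+8)*(b+a)))*2)); overall: (0+((b*(((9*z)*(4*a))+((0*z)+a)))+((((a*b)*(b+b))+((8+8)*(b+a)))*2))) -> ((b*(((9*z)*(4*a))+((0*z)+a)))+((((a*b)*(b+b))+((8+8)*(b+a)))*2))
Step 2: at LRRL: (0*z) -> 0; overall: ((b*(((9*z)*(4*a))+((0*z)+a)))+((((a*b)*(b+b))+((8+8)*(b+a)))*2)) -> ((b*(((9*z)*(4*a))+(0+a)))+((((a*b)*(b+b))+((8+8)*(b+a)))*2))
Step 3: at LRR: (0+a) -> a; overall: ((b*(((9*z)*(4*a))+(0+a)))+((((a*b)*(b+b))+((8+8)*(b+a)))*2)) -> ((b*(((9*z)*(4*a))+a))+((((a*b)*(b+b))+((8+8)*(b+a)))*2))
Step 4: at RLRL: (8+8) -> 16; overall: ((b*(((9*z)*(4*a))+a))+((((a*b)*(b+b))+((8+8)*(b+a)))*2)) -> ((b*(((9*z)*(4*a))+a))+((((a*b)*(b+b))+(16*(b+a)))*2))
Fixed point: ((b*(((9*z)*(4*a))+a))+((((a*b)*(b+b))+(16*(b+a)))*2))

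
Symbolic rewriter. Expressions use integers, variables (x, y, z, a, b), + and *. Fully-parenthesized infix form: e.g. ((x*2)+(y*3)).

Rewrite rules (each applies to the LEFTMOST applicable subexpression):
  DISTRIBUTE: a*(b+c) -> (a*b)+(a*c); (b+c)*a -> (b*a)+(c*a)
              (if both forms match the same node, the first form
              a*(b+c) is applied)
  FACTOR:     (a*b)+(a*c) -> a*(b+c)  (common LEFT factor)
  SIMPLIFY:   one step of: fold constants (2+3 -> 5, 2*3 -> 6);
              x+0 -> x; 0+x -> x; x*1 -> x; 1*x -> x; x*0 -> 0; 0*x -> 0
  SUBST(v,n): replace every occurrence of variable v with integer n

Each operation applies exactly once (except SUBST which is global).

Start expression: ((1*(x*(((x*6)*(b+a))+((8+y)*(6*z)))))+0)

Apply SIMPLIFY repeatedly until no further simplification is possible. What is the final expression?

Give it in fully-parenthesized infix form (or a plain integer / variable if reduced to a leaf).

Start: ((1*(x*(((x*6)*(b+a))+((8+y)*(6*z)))))+0)
Step 1: at root: ((1*(x*(((x*6)*(b+a))+((8+y)*(6*z)))))+0) -> (1*(x*(((x*6)*(b+a))+((8+y)*(6*z))))); overall: ((1*(x*(((x*6)*(b+a))+((8+y)*(6*z)))))+0) -> (1*(x*(((x*6)*(b+a))+((8+y)*(6*z)))))
Step 2: at root: (1*(x*(((x*6)*(b+a))+((8+y)*(6*z))))) -> (x*(((x*6)*(b+a))+((8+y)*(6*z)))); overall: (1*(x*(((x*6)*(b+a))+((8+y)*(6*z))))) -> (x*(((x*6)*(b+a))+((8+y)*(6*z))))
Fixed point: (x*(((x*6)*(b+a))+((8+y)*(6*z))))

Answer: (x*(((x*6)*(b+a))+((8+y)*(6*z))))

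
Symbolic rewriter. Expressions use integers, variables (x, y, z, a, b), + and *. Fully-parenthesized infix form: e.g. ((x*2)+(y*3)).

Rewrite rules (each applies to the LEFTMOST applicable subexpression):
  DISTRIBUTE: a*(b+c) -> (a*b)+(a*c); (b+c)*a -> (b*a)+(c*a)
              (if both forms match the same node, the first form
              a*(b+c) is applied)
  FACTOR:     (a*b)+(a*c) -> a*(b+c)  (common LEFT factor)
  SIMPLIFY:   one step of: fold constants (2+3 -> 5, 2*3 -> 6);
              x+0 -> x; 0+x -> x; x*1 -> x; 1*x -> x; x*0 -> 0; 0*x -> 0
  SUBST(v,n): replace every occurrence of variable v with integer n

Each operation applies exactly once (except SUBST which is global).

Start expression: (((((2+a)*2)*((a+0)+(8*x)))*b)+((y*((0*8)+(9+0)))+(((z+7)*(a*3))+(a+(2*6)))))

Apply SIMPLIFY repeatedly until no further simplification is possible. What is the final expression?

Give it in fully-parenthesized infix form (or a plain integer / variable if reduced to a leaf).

Start: (((((2+a)*2)*((a+0)+(8*x)))*b)+((y*((0*8)+(9+0)))+(((z+7)*(a*3))+(a+(2*6)))))
Step 1: at LLRL: (a+0) -> a; overall: (((((2+a)*2)*((a+0)+(8*x)))*b)+((y*((0*8)+(9+0)))+(((z+7)*(a*3))+(a+(2*6))))) -> (((((2+a)*2)*(a+(8*x)))*b)+((y*((0*8)+(9+0)))+(((z+7)*(a*3))+(a+(2*6)))))
Step 2: at RLRL: (0*8) -> 0; overall: (((((2+a)*2)*(a+(8*x)))*b)+((y*((0*8)+(9+0)))+(((z+7)*(a*3))+(a+(2*6))))) -> (((((2+a)*2)*(a+(8*x)))*b)+((y*(0+(9+0)))+(((z+7)*(a*3))+(a+(2*6)))))
Step 3: at RLR: (0+(9+0)) -> (9+0); overall: (((((2+a)*2)*(a+(8*x)))*b)+((y*(0+(9+0)))+(((z+7)*(a*3))+(a+(2*6))))) -> (((((2+a)*2)*(a+(8*x)))*b)+((y*(9+0))+(((z+7)*(a*3))+(a+(2*6)))))
Step 4: at RLR: (9+0) -> 9; overall: (((((2+a)*2)*(a+(8*x)))*b)+((y*(9+0))+(((z+7)*(a*3))+(a+(2*6))))) -> (((((2+a)*2)*(a+(8*x)))*b)+((y*9)+(((z+7)*(a*3))+(a+(2*6)))))
Step 5: at RRRR: (2*6) -> 12; overall: (((((2+a)*2)*(a+(8*x)))*b)+((y*9)+(((z+7)*(a*3))+(a+(2*6))))) -> (((((2+a)*2)*(a+(8*x)))*b)+((y*9)+(((z+7)*(a*3))+(a+12))))
Fixed point: (((((2+a)*2)*(a+(8*x)))*b)+((y*9)+(((z+7)*(a*3))+(a+12))))

Answer: (((((2+a)*2)*(a+(8*x)))*b)+((y*9)+(((z+7)*(a*3))+(a+12))))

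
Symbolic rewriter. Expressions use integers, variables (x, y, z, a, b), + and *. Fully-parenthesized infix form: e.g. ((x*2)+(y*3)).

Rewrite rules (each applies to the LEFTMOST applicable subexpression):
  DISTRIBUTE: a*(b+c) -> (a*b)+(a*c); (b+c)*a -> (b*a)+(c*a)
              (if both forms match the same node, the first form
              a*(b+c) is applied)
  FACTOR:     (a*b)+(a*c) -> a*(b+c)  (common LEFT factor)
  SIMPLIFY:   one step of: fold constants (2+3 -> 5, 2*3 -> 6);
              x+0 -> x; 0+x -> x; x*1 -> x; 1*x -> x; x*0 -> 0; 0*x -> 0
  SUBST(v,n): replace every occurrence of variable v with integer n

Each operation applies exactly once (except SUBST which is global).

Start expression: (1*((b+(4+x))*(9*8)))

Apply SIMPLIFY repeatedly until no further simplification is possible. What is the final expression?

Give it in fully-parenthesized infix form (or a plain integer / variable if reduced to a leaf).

Start: (1*((b+(4+x))*(9*8)))
Step 1: at root: (1*((b+(4+x))*(9*8))) -> ((b+(4+x))*(9*8)); overall: (1*((b+(4+x))*(9*8))) -> ((b+(4+x))*(9*8))
Step 2: at R: (9*8) -> 72; overall: ((b+(4+x))*(9*8)) -> ((b+(4+x))*72)
Fixed point: ((b+(4+x))*72)

Answer: ((b+(4+x))*72)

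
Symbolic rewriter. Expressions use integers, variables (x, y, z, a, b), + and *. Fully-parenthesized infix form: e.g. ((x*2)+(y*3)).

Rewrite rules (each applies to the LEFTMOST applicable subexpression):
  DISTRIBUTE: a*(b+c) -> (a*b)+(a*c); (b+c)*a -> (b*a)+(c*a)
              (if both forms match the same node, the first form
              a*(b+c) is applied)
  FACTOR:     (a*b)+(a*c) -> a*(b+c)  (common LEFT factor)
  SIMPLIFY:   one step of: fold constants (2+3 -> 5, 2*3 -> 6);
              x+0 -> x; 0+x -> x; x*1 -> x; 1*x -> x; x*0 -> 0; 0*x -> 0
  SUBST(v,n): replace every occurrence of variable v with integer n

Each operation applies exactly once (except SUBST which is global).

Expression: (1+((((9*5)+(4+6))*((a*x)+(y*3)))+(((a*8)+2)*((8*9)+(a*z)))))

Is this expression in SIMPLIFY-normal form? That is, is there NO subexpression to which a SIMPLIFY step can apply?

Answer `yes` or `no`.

Answer: no

Derivation:
Expression: (1+((((9*5)+(4+6))*((a*x)+(y*3)))+(((a*8)+2)*((8*9)+(a*z)))))
Scanning for simplifiable subexpressions (pre-order)...
  at root: (1+((((9*5)+(4+6))*((a*x)+(y*3)))+(((a*8)+2)*((8*9)+(a*z))))) (not simplifiable)
  at R: ((((9*5)+(4+6))*((a*x)+(y*3)))+(((a*8)+2)*((8*9)+(a*z)))) (not simplifiable)
  at RL: (((9*5)+(4+6))*((a*x)+(y*3))) (not simplifiable)
  at RLL: ((9*5)+(4+6)) (not simplifiable)
  at RLLL: (9*5) (SIMPLIFIABLE)
  at RLLR: (4+6) (SIMPLIFIABLE)
  at RLR: ((a*x)+(y*3)) (not simplifiable)
  at RLRL: (a*x) (not simplifiable)
  at RLRR: (y*3) (not simplifiable)
  at RR: (((a*8)+2)*((8*9)+(a*z))) (not simplifiable)
  at RRL: ((a*8)+2) (not simplifiable)
  at RRLL: (a*8) (not simplifiable)
  at RRR: ((8*9)+(a*z)) (not simplifiable)
  at RRRL: (8*9) (SIMPLIFIABLE)
  at RRRR: (a*z) (not simplifiable)
Found simplifiable subexpr at path RLLL: (9*5)
One SIMPLIFY step would give: (1+(((45+(4+6))*((a*x)+(y*3)))+(((a*8)+2)*((8*9)+(a*z)))))
-> NOT in normal form.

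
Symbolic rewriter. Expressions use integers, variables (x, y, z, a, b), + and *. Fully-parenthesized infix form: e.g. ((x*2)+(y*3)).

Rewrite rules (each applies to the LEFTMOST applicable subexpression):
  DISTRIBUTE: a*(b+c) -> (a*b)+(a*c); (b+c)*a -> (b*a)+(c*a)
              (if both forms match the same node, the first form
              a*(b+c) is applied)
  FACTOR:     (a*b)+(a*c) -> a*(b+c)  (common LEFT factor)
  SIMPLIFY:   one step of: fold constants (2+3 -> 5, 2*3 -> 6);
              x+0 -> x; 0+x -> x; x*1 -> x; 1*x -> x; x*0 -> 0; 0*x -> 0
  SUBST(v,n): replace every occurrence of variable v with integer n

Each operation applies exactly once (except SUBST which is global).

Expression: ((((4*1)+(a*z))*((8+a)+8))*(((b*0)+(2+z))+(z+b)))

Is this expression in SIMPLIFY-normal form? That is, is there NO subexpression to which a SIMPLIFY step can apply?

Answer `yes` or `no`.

Answer: no

Derivation:
Expression: ((((4*1)+(a*z))*((8+a)+8))*(((b*0)+(2+z))+(z+b)))
Scanning for simplifiable subexpressions (pre-order)...
  at root: ((((4*1)+(a*z))*((8+a)+8))*(((b*0)+(2+z))+(z+b))) (not simplifiable)
  at L: (((4*1)+(a*z))*((8+a)+8)) (not simplifiable)
  at LL: ((4*1)+(a*z)) (not simplifiable)
  at LLL: (4*1) (SIMPLIFIABLE)
  at LLR: (a*z) (not simplifiable)
  at LR: ((8+a)+8) (not simplifiable)
  at LRL: (8+a) (not simplifiable)
  at R: (((b*0)+(2+z))+(z+b)) (not simplifiable)
  at RL: ((b*0)+(2+z)) (not simplifiable)
  at RLL: (b*0) (SIMPLIFIABLE)
  at RLR: (2+z) (not simplifiable)
  at RR: (z+b) (not simplifiable)
Found simplifiable subexpr at path LLL: (4*1)
One SIMPLIFY step would give: (((4+(a*z))*((8+a)+8))*(((b*0)+(2+z))+(z+b)))
-> NOT in normal form.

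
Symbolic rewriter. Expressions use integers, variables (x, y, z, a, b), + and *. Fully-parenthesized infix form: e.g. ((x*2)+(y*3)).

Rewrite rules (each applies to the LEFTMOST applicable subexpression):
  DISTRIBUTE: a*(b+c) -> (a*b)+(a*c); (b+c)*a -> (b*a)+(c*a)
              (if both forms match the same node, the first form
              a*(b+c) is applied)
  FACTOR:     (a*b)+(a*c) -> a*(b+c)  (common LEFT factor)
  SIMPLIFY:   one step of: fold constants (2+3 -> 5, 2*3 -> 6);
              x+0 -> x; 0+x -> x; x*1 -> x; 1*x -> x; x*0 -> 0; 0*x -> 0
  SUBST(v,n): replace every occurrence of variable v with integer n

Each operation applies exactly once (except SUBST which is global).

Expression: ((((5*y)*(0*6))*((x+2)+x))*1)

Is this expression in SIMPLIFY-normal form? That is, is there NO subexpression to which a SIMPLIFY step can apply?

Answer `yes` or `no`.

Answer: no

Derivation:
Expression: ((((5*y)*(0*6))*((x+2)+x))*1)
Scanning for simplifiable subexpressions (pre-order)...
  at root: ((((5*y)*(0*6))*((x+2)+x))*1) (SIMPLIFIABLE)
  at L: (((5*y)*(0*6))*((x+2)+x)) (not simplifiable)
  at LL: ((5*y)*(0*6)) (not simplifiable)
  at LLL: (5*y) (not simplifiable)
  at LLR: (0*6) (SIMPLIFIABLE)
  at LR: ((x+2)+x) (not simplifiable)
  at LRL: (x+2) (not simplifiable)
Found simplifiable subexpr at path root: ((((5*y)*(0*6))*((x+2)+x))*1)
One SIMPLIFY step would give: (((5*y)*(0*6))*((x+2)+x))
-> NOT in normal form.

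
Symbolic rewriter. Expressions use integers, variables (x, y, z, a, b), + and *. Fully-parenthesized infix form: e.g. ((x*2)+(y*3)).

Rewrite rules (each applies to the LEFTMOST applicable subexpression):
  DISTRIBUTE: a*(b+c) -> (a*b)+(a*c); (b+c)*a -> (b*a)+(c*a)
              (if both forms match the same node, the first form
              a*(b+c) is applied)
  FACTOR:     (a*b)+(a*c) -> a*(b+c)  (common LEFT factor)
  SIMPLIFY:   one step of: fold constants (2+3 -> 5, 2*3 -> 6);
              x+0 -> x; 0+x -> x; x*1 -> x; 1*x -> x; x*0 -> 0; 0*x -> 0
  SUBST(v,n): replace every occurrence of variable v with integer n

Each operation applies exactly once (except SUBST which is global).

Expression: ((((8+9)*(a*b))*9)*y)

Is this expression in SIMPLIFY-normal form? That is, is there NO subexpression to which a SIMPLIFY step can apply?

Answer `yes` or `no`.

Expression: ((((8+9)*(a*b))*9)*y)
Scanning for simplifiable subexpressions (pre-order)...
  at root: ((((8+9)*(a*b))*9)*y) (not simplifiable)
  at L: (((8+9)*(a*b))*9) (not simplifiable)
  at LL: ((8+9)*(a*b)) (not simplifiable)
  at LLL: (8+9) (SIMPLIFIABLE)
  at LLR: (a*b) (not simplifiable)
Found simplifiable subexpr at path LLL: (8+9)
One SIMPLIFY step would give: (((17*(a*b))*9)*y)
-> NOT in normal form.

Answer: no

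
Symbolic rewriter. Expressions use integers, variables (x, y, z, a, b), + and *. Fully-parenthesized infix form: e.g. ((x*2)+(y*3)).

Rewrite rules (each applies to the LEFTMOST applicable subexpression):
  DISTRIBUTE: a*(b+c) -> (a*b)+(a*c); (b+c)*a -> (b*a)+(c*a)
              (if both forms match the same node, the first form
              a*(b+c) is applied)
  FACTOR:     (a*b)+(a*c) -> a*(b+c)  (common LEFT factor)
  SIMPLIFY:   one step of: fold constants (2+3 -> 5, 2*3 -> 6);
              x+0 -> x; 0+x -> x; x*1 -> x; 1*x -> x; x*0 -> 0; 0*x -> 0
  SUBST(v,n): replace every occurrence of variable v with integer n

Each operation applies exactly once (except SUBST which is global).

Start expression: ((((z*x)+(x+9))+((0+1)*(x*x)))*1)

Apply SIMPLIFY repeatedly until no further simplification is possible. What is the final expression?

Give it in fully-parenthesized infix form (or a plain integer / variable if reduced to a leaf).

Answer: (((z*x)+(x+9))+(x*x))

Derivation:
Start: ((((z*x)+(x+9))+((0+1)*(x*x)))*1)
Step 1: at root: ((((z*x)+(x+9))+((0+1)*(x*x)))*1) -> (((z*x)+(x+9))+((0+1)*(x*x))); overall: ((((z*x)+(x+9))+((0+1)*(x*x)))*1) -> (((z*x)+(x+9))+((0+1)*(x*x)))
Step 2: at RL: (0+1) -> 1; overall: (((z*x)+(x+9))+((0+1)*(x*x))) -> (((z*x)+(x+9))+(1*(x*x)))
Step 3: at R: (1*(x*x)) -> (x*x); overall: (((z*x)+(x+9))+(1*(x*x))) -> (((z*x)+(x+9))+(x*x))
Fixed point: (((z*x)+(x+9))+(x*x))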